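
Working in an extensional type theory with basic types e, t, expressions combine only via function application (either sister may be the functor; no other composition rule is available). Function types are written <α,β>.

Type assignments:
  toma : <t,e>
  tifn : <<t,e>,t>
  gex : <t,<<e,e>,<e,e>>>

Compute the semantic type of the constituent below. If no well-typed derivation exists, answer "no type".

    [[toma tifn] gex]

[toma tifn]: functor tifn : <<t,e>,t>, argument toma : <t,e>; result t.
[[toma tifn] gex]: functor gex : <t,<<e,e>,<e,e>>>, argument [toma tifn] : t; result <<e,e>,<e,e>>.

<<e,e>,<e,e>>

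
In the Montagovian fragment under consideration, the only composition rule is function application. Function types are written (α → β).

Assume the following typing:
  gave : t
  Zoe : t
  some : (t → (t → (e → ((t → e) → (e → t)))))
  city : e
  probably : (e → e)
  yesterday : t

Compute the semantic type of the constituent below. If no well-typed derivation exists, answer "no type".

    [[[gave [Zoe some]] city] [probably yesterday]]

no type

[Zoe some]: functor some : (t → (t → (e → ((t → e) → (e → t))))), argument Zoe : t; result (t → (e → ((t → e) → (e → t)))).
[gave [Zoe some]]: functor [Zoe some] : (t → (e → ((t → e) → (e → t)))), argument gave : t; result (e → ((t → e) → (e → t))).
[[gave [Zoe some]] city]: functor [gave [Zoe some]] : (e → ((t → e) → (e → t))), argument city : e; result ((t → e) → (e → t)).
[probably yesterday]: (e → e) and t cannot combine by function application — type clash.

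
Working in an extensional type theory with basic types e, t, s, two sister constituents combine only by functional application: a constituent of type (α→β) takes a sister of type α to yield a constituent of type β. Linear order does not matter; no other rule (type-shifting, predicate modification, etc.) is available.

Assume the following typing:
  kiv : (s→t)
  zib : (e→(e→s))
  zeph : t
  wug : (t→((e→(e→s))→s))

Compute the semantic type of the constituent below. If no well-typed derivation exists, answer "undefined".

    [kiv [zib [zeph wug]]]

t

[zeph wug]: wug is (t→((e→(e→s))→s)), zeph is t; result ((e→(e→s))→s).
[zib [zeph wug]]: [zeph wug] is ((e→(e→s))→s), zib is (e→(e→s)); result s.
[kiv [zib [zeph wug]]]: kiv is (s→t), [zib [zeph wug]] is s; result t.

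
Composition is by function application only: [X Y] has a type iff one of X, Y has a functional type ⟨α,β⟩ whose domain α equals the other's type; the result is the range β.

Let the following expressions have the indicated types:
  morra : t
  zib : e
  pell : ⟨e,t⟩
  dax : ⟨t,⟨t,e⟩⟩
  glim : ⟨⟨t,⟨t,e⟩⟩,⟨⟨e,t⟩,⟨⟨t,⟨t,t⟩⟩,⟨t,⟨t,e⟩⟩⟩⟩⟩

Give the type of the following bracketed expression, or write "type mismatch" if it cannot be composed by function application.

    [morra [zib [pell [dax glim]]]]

[dax glim]: glim is ⟨⟨t,⟨t,e⟩⟩,⟨⟨e,t⟩,⟨⟨t,⟨t,t⟩⟩,⟨t,⟨t,e⟩⟩⟩⟩⟩, dax is ⟨t,⟨t,e⟩⟩; result ⟨⟨e,t⟩,⟨⟨t,⟨t,t⟩⟩,⟨t,⟨t,e⟩⟩⟩⟩.
[pell [dax glim]]: [dax glim] is ⟨⟨e,t⟩,⟨⟨t,⟨t,t⟩⟩,⟨t,⟨t,e⟩⟩⟩⟩, pell is ⟨e,t⟩; result ⟨⟨t,⟨t,t⟩⟩,⟨t,⟨t,e⟩⟩⟩.
[zib [pell [dax glim]]]: e and ⟨⟨t,⟨t,t⟩⟩,⟨t,⟨t,e⟩⟩⟩ cannot combine by function application — type clash.

type mismatch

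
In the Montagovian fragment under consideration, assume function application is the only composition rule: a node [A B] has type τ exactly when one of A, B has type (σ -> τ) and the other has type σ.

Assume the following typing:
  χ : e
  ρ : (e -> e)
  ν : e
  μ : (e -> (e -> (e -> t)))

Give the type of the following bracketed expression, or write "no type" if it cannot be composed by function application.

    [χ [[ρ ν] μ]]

(e -> t)

At [ρ ν], ρ : (e -> e) takes ν : e, giving e.
At [[ρ ν] μ], μ : (e -> (e -> (e -> t))) takes [ρ ν] : e, giving (e -> (e -> t)).
At [χ [[ρ ν] μ]], [[ρ ν] μ] : (e -> (e -> t)) takes χ : e, giving (e -> t).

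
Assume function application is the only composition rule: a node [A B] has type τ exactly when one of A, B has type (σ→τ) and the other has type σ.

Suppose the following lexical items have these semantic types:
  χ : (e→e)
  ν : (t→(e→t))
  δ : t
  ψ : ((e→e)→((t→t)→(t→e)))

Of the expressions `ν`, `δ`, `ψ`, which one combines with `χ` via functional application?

ψ

ν : (t→(e→t)) — no; χ wants e, and ν wants t.
δ : t — no; χ wants e, and δ wants nothing (atomic).
ψ — combines: ψ : ((e→e)→((t→t)→(t→e))) takes χ : (e→e) as argument, giving ((t→t)→(t→e)).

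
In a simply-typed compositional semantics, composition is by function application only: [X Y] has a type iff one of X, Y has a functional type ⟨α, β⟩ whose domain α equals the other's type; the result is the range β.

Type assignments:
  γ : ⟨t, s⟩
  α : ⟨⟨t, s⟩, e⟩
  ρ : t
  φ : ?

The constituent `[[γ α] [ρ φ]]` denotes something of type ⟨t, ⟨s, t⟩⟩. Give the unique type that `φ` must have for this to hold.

⟨t, ⟨e, ⟨t, ⟨s, t⟩⟩⟩⟩

[[γ α] [ρ φ]] is required to be ⟨t, ⟨s, t⟩⟩. [γ α] : e cannot yield ⟨t, ⟨s, t⟩⟩ as functor, so [ρ φ] : ⟨e, ⟨t, ⟨s, t⟩⟩⟩.
[ρ φ] is required to be ⟨e, ⟨t, ⟨s, t⟩⟩⟩. ρ : t cannot yield ⟨e, ⟨t, ⟨s, t⟩⟩⟩ as functor, so φ : ⟨t, ⟨e, ⟨t, ⟨s, t⟩⟩⟩⟩.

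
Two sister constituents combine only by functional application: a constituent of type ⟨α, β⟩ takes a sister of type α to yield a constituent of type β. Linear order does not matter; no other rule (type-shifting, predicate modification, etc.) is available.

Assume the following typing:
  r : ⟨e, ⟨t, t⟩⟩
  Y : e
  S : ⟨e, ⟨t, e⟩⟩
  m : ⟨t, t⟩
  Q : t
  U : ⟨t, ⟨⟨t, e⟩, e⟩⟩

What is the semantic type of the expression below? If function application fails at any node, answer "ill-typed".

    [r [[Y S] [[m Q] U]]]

⟨t, t⟩

[Y S] — S of type ⟨e, ⟨t, e⟩⟩ combines with Y of type e: type ⟨t, e⟩.
[m Q] — m of type ⟨t, t⟩ combines with Q of type t: type t.
[[m Q] U] — U of type ⟨t, ⟨⟨t, e⟩, e⟩⟩ combines with [m Q] of type t: type ⟨⟨t, e⟩, e⟩.
[[Y S] [[m Q] U]] — [[m Q] U] of type ⟨⟨t, e⟩, e⟩ combines with [Y S] of type ⟨t, e⟩: type e.
[r [[Y S] [[m Q] U]]] — r of type ⟨e, ⟨t, t⟩⟩ combines with [[Y S] [[m Q] U]] of type e: type ⟨t, t⟩.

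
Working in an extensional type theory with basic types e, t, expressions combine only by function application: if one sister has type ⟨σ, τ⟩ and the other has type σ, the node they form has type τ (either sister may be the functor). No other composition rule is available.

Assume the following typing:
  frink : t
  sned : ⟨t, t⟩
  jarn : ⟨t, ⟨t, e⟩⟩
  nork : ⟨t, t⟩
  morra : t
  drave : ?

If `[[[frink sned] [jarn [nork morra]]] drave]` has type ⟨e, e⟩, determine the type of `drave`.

⟨e, ⟨e, e⟩⟩

[[[frink sned] [jarn [nork morra]]] drave] is required to be ⟨e, e⟩. [[frink sned] [jarn [nork morra]]] : e cannot yield ⟨e, e⟩ as functor, so drave : ⟨e, ⟨e, e⟩⟩.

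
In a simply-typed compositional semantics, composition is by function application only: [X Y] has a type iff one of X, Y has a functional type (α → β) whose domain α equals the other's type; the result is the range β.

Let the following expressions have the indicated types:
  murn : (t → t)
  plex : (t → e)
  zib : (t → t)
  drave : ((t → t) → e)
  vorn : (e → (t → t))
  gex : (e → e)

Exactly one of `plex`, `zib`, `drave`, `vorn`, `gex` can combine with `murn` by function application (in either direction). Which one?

drave

plex : (t → e) — does not combine with murn.
zib : (t → t) — does not combine with murn.
drave — combines: drave : ((t → t) → e) takes murn : (t → t) as argument, giving e.
vorn : (e → (t → t)) — does not combine with murn.
gex : (e → e) — does not combine with murn.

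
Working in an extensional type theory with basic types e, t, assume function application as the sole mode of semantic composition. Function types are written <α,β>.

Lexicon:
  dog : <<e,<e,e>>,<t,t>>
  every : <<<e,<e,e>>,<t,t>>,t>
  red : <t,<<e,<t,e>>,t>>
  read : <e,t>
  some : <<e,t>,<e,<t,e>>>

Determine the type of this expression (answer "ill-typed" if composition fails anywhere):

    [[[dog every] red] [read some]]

[dog every]: functor every : <<<e,<e,e>>,<t,t>>,t>, argument dog : <<e,<e,e>>,<t,t>>; result t.
[[dog every] red]: functor red : <t,<<e,<t,e>>,t>>, argument [dog every] : t; result <<e,<t,e>>,t>.
[read some]: functor some : <<e,t>,<e,<t,e>>>, argument read : <e,t>; result <e,<t,e>>.
[[[dog every] red] [read some]]: functor [[dog every] red] : <<e,<t,e>>,t>, argument [read some] : <e,<t,e>>; result t.

t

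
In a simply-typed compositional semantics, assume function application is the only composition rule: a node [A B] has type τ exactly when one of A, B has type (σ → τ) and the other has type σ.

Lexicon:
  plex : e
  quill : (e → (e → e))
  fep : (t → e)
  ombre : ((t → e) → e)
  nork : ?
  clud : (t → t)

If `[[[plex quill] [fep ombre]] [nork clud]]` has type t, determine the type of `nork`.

For [[[plex quill] [fep ombre]] [nork clud]] to have type t with [[plex quill] [fep ombre]] of type e, [nork clud] must be the function: [nork clud] : (e → t).
For [nork clud] to have type (e → t) with clud of type (t → t), nork must be the function: nork : ((t → t) → (e → t)).

((t → t) → (e → t))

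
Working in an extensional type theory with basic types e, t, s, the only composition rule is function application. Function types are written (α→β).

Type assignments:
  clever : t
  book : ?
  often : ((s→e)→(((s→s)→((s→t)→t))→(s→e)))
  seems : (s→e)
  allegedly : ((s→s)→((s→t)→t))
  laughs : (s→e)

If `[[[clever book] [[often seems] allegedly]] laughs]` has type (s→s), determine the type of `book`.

For [[[clever book] [[often seems] allegedly]] laughs] to have type (s→s) with laughs of type (s→e), [[clever book] [[often seems] allegedly]] must be the function: [[clever book] [[often seems] allegedly]] : ((s→e)→(s→s)).
For [[clever book] [[often seems] allegedly]] to have type ((s→e)→(s→s)) with [[often seems] allegedly] of type (s→e), [clever book] must be the function: [clever book] : ((s→e)→((s→e)→(s→s))).
For [clever book] to have type ((s→e)→((s→e)→(s→s))) with clever of type t, book must be the function: book : (t→((s→e)→((s→e)→(s→s)))).

(t→((s→e)→((s→e)→(s→s))))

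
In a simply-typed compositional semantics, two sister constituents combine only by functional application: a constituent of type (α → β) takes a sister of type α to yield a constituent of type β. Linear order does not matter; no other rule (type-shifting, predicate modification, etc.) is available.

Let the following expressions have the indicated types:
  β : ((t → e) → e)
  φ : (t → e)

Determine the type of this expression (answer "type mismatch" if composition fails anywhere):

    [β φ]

[β φ] — β of type ((t → e) → e) combines with φ of type (t → e): type e.

e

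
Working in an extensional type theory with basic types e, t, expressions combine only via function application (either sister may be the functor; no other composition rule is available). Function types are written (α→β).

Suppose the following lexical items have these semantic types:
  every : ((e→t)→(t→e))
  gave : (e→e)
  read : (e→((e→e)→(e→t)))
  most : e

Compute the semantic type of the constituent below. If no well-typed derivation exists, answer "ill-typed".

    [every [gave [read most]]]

[read most]: (e→((e→e)→(e→t))) applied to e yields ((e→e)→(e→t)).
[gave [read most]]: ((e→e)→(e→t)) applied to (e→e) yields (e→t).
[every [gave [read most]]]: ((e→t)→(t→e)) applied to (e→t) yields (t→e).

(t→e)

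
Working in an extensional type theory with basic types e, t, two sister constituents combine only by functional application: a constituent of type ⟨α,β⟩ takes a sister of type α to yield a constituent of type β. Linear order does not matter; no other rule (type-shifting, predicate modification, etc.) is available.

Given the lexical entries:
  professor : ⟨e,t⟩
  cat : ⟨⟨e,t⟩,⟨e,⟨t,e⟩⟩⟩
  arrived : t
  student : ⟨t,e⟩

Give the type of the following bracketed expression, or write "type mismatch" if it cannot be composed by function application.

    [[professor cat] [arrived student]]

[professor cat]: functor cat : ⟨⟨e,t⟩,⟨e,⟨t,e⟩⟩⟩, argument professor : ⟨e,t⟩; result ⟨e,⟨t,e⟩⟩.
[arrived student]: functor student : ⟨t,e⟩, argument arrived : t; result e.
[[professor cat] [arrived student]]: functor [professor cat] : ⟨e,⟨t,e⟩⟩, argument [arrived student] : e; result ⟨t,e⟩.

⟨t,e⟩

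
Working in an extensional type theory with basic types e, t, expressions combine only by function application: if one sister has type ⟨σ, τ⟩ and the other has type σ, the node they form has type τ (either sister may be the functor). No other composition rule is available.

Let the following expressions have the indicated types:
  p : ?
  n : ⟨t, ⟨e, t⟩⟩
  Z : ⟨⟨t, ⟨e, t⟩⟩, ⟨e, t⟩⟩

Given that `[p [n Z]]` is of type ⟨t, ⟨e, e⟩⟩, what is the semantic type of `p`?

[p [n Z]] is required to be ⟨t, ⟨e, e⟩⟩. [n Z] : ⟨e, t⟩ cannot yield ⟨t, ⟨e, e⟩⟩ as functor, so p : ⟨⟨e, t⟩, ⟨t, ⟨e, e⟩⟩⟩.

⟨⟨e, t⟩, ⟨t, ⟨e, e⟩⟩⟩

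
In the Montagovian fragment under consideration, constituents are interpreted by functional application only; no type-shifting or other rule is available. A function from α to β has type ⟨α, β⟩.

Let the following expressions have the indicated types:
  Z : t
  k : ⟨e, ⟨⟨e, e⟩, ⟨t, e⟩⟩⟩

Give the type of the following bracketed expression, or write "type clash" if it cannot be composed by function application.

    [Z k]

type clash

[Z k]: t and ⟨e, ⟨⟨e, e⟩, ⟨t, e⟩⟩⟩ cannot combine by function application — type clash.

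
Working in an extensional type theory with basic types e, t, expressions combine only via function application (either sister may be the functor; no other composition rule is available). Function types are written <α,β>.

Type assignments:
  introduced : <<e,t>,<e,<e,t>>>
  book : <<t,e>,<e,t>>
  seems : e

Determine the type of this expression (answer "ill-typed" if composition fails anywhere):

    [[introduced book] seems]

[introduced book]: <<e,t>,<e,<e,t>>> and <<t,e>,<e,t>> cannot combine by function application — type clash.

ill-typed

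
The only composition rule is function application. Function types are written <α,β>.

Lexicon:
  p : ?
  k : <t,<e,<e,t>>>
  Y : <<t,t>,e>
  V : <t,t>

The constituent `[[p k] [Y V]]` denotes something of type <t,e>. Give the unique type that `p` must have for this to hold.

[[p k] [Y V]] must have type <t,e>. The sister [Y V] has type e; that is not a function onto <t,e>, so [p k] must be the functor, of type <e,<t,e>>.
[p k] must have type <e,<t,e>>. The sister k has type <t,<e,<e,t>>>; that is not a function onto <e,<t,e>>, so p must be the functor, of type <<t,<e,<e,t>>>,<e,<t,e>>>.

<<t,<e,<e,t>>>,<e,<t,e>>>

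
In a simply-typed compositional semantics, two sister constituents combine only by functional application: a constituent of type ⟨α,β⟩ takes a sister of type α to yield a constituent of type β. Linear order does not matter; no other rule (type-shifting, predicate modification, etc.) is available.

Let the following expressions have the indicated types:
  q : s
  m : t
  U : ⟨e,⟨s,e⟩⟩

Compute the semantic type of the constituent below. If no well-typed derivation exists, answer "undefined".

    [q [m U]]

undefined

[m U]: t and ⟨e,⟨s,e⟩⟩ cannot combine by function application — type clash.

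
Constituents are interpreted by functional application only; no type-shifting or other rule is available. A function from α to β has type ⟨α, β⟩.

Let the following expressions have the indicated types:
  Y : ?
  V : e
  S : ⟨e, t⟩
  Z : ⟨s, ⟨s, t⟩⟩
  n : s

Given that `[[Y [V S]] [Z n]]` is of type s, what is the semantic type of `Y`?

⟨t, ⟨⟨s, t⟩, s⟩⟩

[[Y [V S]] [Z n]] is required to be s. [Z n] : ⟨s, t⟩ cannot yield s as functor, so [Y [V S]] : ⟨⟨s, t⟩, s⟩.
[Y [V S]] is required to be ⟨⟨s, t⟩, s⟩. [V S] : t cannot yield ⟨⟨s, t⟩, s⟩ as functor, so Y : ⟨t, ⟨⟨s, t⟩, s⟩⟩.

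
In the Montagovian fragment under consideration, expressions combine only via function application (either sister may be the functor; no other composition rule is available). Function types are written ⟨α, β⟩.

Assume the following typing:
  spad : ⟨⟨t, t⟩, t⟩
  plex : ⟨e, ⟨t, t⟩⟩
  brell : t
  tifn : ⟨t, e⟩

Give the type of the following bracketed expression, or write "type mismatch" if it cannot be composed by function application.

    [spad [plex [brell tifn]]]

t

[brell tifn]: tifn is ⟨t, e⟩, brell is t; result e.
[plex [brell tifn]]: plex is ⟨e, ⟨t, t⟩⟩, [brell tifn] is e; result ⟨t, t⟩.
[spad [plex [brell tifn]]]: spad is ⟨⟨t, t⟩, t⟩, [plex [brell tifn]] is ⟨t, t⟩; result t.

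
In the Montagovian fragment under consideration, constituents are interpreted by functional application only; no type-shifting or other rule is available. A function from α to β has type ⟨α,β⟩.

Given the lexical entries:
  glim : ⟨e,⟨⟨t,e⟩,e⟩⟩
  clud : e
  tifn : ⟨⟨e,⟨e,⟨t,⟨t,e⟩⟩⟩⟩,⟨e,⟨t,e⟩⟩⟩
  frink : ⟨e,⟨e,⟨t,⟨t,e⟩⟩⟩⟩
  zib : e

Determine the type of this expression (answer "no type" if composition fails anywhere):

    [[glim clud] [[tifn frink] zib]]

e

At [glim clud], glim : ⟨e,⟨⟨t,e⟩,e⟩⟩ takes clud : e, giving ⟨⟨t,e⟩,e⟩.
At [tifn frink], tifn : ⟨⟨e,⟨e,⟨t,⟨t,e⟩⟩⟩⟩,⟨e,⟨t,e⟩⟩⟩ takes frink : ⟨e,⟨e,⟨t,⟨t,e⟩⟩⟩⟩, giving ⟨e,⟨t,e⟩⟩.
At [[tifn frink] zib], [tifn frink] : ⟨e,⟨t,e⟩⟩ takes zib : e, giving ⟨t,e⟩.
At [[glim clud] [[tifn frink] zib]], [glim clud] : ⟨⟨t,e⟩,e⟩ takes [[tifn frink] zib] : ⟨t,e⟩, giving e.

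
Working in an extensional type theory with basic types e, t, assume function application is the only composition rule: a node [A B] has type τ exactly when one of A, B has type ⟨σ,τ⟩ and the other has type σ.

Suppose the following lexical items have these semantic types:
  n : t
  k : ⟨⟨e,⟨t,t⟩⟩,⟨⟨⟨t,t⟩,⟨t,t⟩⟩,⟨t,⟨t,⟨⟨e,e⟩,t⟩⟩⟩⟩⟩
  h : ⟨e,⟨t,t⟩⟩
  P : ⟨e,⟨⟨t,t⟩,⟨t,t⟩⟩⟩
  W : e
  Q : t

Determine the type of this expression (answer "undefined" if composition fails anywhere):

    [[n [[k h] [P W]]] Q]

[k h]: functor k : ⟨⟨e,⟨t,t⟩⟩,⟨⟨⟨t,t⟩,⟨t,t⟩⟩,⟨t,⟨t,⟨⟨e,e⟩,t⟩⟩⟩⟩⟩, argument h : ⟨e,⟨t,t⟩⟩; result ⟨⟨⟨t,t⟩,⟨t,t⟩⟩,⟨t,⟨t,⟨⟨e,e⟩,t⟩⟩⟩⟩.
[P W]: functor P : ⟨e,⟨⟨t,t⟩,⟨t,t⟩⟩⟩, argument W : e; result ⟨⟨t,t⟩,⟨t,t⟩⟩.
[[k h] [P W]]: functor [k h] : ⟨⟨⟨t,t⟩,⟨t,t⟩⟩,⟨t,⟨t,⟨⟨e,e⟩,t⟩⟩⟩⟩, argument [P W] : ⟨⟨t,t⟩,⟨t,t⟩⟩; result ⟨t,⟨t,⟨⟨e,e⟩,t⟩⟩⟩.
[n [[k h] [P W]]]: functor [[k h] [P W]] : ⟨t,⟨t,⟨⟨e,e⟩,t⟩⟩⟩, argument n : t; result ⟨t,⟨⟨e,e⟩,t⟩⟩.
[[n [[k h] [P W]]] Q]: functor [n [[k h] [P W]]] : ⟨t,⟨⟨e,e⟩,t⟩⟩, argument Q : t; result ⟨⟨e,e⟩,t⟩.

⟨⟨e,e⟩,t⟩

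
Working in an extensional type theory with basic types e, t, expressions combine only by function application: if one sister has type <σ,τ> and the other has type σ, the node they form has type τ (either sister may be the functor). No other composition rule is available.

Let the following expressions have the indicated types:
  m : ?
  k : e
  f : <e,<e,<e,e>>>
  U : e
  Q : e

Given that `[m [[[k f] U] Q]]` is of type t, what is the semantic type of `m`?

<e,t>

[m [[[k f] U] Q]] is required to be t. [[[k f] U] Q] : e cannot yield t as functor, so m : <e,t>.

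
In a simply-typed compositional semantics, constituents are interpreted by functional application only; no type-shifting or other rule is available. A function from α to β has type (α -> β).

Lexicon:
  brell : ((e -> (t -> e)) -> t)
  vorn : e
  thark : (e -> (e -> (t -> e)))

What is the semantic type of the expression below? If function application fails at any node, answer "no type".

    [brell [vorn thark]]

t

[vorn thark]: (e -> (e -> (t -> e))) applied to e yields (e -> (t -> e)).
[brell [vorn thark]]: ((e -> (t -> e)) -> t) applied to (e -> (t -> e)) yields t.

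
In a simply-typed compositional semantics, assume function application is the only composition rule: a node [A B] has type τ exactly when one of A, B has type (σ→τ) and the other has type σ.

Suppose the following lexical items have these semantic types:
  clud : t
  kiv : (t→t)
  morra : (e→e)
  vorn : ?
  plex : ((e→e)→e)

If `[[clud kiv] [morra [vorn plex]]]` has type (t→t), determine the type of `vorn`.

[[clud kiv] [morra [vorn plex]]] must have type (t→t). The sister [clud kiv] has type t; that is not a function onto (t→t), so [morra [vorn plex]] must be the functor, of type (t→(t→t)).
[morra [vorn plex]] must have type (t→(t→t)). The sister morra has type (e→e); that is not a function onto (t→(t→t)), so [vorn plex] must be the functor, of type ((e→e)→(t→(t→t))).
[vorn plex] must have type ((e→e)→(t→(t→t))). The sister plex has type ((e→e)→e); that is not a function onto ((e→e)→(t→(t→t))), so vorn must be the functor, of type (((e→e)→e)→((e→e)→(t→(t→t)))).

(((e→e)→e)→((e→e)→(t→(t→t))))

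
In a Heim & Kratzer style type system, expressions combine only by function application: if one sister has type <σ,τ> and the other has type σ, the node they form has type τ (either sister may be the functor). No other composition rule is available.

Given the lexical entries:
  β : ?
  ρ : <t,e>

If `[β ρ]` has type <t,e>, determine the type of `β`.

<<t,e>,<t,e>>

[β ρ] must have type <t,e>. The sister ρ has type <t,e>; that is not a function onto <t,e>, so β must be the functor, of type <<t,e>,<t,e>>.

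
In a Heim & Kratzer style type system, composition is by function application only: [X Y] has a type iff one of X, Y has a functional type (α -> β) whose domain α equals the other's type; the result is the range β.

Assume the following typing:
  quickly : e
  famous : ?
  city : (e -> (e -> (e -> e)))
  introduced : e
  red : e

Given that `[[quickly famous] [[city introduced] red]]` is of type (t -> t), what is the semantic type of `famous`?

[[quickly famous] [[city introduced] red]] must have type (t -> t). The sister [[city introduced] red] has type (e -> e); that is not a function onto (t -> t), so [quickly famous] must be the functor, of type ((e -> e) -> (t -> t)).
[quickly famous] must have type ((e -> e) -> (t -> t)). The sister quickly has type e; that is not a function onto ((e -> e) -> (t -> t)), so famous must be the functor, of type (e -> ((e -> e) -> (t -> t))).

(e -> ((e -> e) -> (t -> t)))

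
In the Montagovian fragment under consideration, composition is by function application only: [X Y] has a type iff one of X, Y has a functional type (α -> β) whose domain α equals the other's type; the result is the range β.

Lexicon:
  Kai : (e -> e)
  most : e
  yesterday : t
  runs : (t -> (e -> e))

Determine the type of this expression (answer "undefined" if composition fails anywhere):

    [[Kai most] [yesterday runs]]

e

[Kai most] — Kai of type (e -> e) combines with most of type e: type e.
[yesterday runs] — runs of type (t -> (e -> e)) combines with yesterday of type t: type (e -> e).
[[Kai most] [yesterday runs]] — [yesterday runs] of type (e -> e) combines with [Kai most] of type e: type e.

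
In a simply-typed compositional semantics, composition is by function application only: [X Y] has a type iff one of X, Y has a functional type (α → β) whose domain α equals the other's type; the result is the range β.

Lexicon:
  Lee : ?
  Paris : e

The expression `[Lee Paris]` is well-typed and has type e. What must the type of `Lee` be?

(e → e)

[Lee Paris] is required to be e. Paris : e cannot yield e as functor, so Lee : (e → e).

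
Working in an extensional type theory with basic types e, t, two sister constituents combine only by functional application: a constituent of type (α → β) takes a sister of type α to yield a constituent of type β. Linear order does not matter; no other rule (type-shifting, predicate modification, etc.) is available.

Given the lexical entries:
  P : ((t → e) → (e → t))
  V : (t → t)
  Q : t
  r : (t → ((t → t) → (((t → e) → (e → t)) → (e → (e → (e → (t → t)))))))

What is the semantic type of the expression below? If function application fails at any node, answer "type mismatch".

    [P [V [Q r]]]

(e → (e → (e → (t → t))))

[Q r]: r is (t → ((t → t) → (((t → e) → (e → t)) → (e → (e → (e → (t → t))))))), Q is t; result ((t → t) → (((t → e) → (e → t)) → (e → (e → (e → (t → t)))))).
[V [Q r]]: [Q r] is ((t → t) → (((t → e) → (e → t)) → (e → (e → (e → (t → t)))))), V is (t → t); result (((t → e) → (e → t)) → (e → (e → (e → (t → t))))).
[P [V [Q r]]]: [V [Q r]] is (((t → e) → (e → t)) → (e → (e → (e → (t → t))))), P is ((t → e) → (e → t)); result (e → (e → (e → (t → t)))).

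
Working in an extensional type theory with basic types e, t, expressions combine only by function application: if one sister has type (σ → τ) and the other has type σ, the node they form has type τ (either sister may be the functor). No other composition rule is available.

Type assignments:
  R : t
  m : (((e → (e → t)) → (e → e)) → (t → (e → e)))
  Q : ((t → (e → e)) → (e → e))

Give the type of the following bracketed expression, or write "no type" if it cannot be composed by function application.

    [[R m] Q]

no type

[R m]: t with (((e → (e → t)) → (e → e)) → (t → (e → e))) — neither is a function whose domain matches the other; composition fails here.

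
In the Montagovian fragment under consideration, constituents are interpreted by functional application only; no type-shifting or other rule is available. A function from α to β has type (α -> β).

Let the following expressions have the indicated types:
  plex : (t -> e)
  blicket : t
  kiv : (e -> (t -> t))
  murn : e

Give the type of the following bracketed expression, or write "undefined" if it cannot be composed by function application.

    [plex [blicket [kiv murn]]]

e

[kiv murn]: functor kiv : (e -> (t -> t)), argument murn : e; result (t -> t).
[blicket [kiv murn]]: functor [kiv murn] : (t -> t), argument blicket : t; result t.
[plex [blicket [kiv murn]]]: functor plex : (t -> e), argument [blicket [kiv murn]] : t; result e.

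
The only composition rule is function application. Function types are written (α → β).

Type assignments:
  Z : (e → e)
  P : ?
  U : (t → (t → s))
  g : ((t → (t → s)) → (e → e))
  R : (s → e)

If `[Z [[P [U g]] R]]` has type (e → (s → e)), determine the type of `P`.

[Z [[P [U g]] R]] must have type (e → (s → e)). The sister Z has type (e → e); that is not a function onto (e → (s → e)), so [[P [U g]] R] must be the functor, of type ((e → e) → (e → (s → e))).
[[P [U g]] R] must have type ((e → e) → (e → (s → e))). The sister R has type (s → e); that is not a function onto ((e → e) → (e → (s → e))), so [P [U g]] must be the functor, of type ((s → e) → ((e → e) → (e → (s → e)))).
[P [U g]] must have type ((s → e) → ((e → e) → (e → (s → e)))). The sister [U g] has type (e → e); that is not a function onto ((s → e) → ((e → e) → (e → (s → e)))), so P must be the functor, of type ((e → e) → ((s → e) → ((e → e) → (e → (s → e))))).

((e → e) → ((s → e) → ((e → e) → (e → (s → e)))))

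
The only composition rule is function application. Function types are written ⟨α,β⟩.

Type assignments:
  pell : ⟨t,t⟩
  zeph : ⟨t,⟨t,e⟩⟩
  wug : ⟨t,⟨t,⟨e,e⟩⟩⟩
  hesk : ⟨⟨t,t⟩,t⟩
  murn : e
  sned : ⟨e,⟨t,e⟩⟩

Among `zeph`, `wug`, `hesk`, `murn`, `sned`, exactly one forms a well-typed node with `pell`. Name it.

hesk

zeph : ⟨t,⟨t,e⟩⟩ — pell needs t; zeph needs t; neither fits.
wug : ⟨t,⟨t,⟨e,e⟩⟩⟩ — pell needs t; wug needs t; neither fits.
hesk — combines: hesk : ⟨⟨t,t⟩,t⟩ takes pell : ⟨t,t⟩ as argument, giving t.
murn : e — pell needs t; murn needs nothing (atomic); neither fits.
sned : ⟨e,⟨t,e⟩⟩ — pell needs t; sned needs e; neither fits.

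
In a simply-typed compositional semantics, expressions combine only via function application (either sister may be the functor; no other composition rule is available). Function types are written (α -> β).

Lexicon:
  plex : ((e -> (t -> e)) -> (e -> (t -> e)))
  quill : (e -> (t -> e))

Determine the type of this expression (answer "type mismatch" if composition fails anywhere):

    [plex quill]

(e -> (t -> e))

[plex quill]: functor plex : ((e -> (t -> e)) -> (e -> (t -> e))), argument quill : (e -> (t -> e)); result (e -> (t -> e)).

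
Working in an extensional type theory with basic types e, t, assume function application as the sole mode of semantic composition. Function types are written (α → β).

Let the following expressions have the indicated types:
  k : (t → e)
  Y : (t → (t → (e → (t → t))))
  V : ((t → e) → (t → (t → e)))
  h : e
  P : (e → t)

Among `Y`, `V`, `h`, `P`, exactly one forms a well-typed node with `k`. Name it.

Y : (t → (t → (e → (t → t)))) — does not combine with k.
V — combines: V : ((t → e) → (t → (t → e))) takes k : (t → e) as argument, giving (t → (t → e)).
h : e — does not combine with k.
P : (e → t) — does not combine with k.

V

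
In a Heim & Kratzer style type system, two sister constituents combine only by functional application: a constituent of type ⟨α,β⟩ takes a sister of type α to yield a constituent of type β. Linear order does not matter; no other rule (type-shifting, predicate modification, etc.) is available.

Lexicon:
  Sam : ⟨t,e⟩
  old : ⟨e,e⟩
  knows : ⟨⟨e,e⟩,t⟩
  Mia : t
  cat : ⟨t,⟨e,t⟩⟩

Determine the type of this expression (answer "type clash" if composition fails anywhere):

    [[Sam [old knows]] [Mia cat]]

At [old knows], knows : ⟨⟨e,e⟩,t⟩ takes old : ⟨e,e⟩, giving t.
At [Sam [old knows]], Sam : ⟨t,e⟩ takes [old knows] : t, giving e.
At [Mia cat], cat : ⟨t,⟨e,t⟩⟩ takes Mia : t, giving ⟨e,t⟩.
At [[Sam [old knows]] [Mia cat]], [Mia cat] : ⟨e,t⟩ takes [Sam [old knows]] : e, giving t.

t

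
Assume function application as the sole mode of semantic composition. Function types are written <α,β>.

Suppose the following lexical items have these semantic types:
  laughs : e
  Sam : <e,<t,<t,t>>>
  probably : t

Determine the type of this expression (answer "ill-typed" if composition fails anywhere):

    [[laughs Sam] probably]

<t,t>

[laughs Sam]: <e,<t,<t,t>>> applied to e yields <t,<t,t>>.
[[laughs Sam] probably]: <t,<t,t>> applied to t yields <t,t>.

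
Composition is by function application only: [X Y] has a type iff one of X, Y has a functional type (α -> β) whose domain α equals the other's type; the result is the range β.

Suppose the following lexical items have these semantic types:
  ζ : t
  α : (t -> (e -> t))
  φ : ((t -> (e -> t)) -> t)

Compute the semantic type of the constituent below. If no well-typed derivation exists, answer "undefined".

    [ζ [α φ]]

undefined

[α φ]: φ is ((t -> (e -> t)) -> t), α is (t -> (e -> t)); result t.
[ζ [α φ]]: t and t cannot combine by function application — type clash.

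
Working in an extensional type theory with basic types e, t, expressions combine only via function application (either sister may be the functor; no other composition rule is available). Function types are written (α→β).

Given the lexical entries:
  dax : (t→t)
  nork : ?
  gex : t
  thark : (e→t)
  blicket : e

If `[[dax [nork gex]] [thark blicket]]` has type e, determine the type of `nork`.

(t→((t→t)→(t→e)))

At [[dax [nork gex]] [thark blicket]] (required: e): [thark blicket] is t, which is not a function with range e; hence [dax [nork gex]] is the functor — type (t→e).
At [dax [nork gex]] (required: (t→e)): dax is (t→t), which is not a function with range (t→e); hence [nork gex] is the functor — type ((t→t)→(t→e)).
At [nork gex] (required: ((t→t)→(t→e))): gex is t, which is not a function with range ((t→t)→(t→e)); hence nork is the functor — type (t→((t→t)→(t→e))).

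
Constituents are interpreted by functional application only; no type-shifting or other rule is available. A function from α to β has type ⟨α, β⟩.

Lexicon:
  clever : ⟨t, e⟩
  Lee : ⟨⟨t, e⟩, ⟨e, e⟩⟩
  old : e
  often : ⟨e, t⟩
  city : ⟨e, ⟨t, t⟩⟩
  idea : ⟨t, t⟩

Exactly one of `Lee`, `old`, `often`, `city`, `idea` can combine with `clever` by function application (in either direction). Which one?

Lee — combines: Lee : ⟨⟨t, e⟩, ⟨e, e⟩⟩ takes clever : ⟨t, e⟩ as argument, giving ⟨e, e⟩.
old : e — does not combine with clever.
often : ⟨e, t⟩ — does not combine with clever.
city : ⟨e, ⟨t, t⟩⟩ — does not combine with clever.
idea : ⟨t, t⟩ — does not combine with clever.

Lee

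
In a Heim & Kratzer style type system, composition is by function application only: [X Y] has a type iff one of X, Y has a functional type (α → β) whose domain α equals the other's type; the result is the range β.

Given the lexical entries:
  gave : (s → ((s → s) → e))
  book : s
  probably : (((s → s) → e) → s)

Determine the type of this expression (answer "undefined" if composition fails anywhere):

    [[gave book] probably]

[gave book]: functor gave : (s → ((s → s) → e)), argument book : s; result ((s → s) → e).
[[gave book] probably]: functor probably : (((s → s) → e) → s), argument [gave book] : ((s → s) → e); result s.

s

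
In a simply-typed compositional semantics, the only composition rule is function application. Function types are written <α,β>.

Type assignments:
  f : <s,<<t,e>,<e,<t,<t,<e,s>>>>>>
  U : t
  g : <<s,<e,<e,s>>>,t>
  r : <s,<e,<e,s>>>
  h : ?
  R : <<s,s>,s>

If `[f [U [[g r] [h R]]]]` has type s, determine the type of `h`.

[f [U [[g r] [h R]]]] is required to be s. f : <s,<<t,e>,<e,<t,<t,<e,s>>>>>> cannot yield s as functor, so [U [[g r] [h R]]] : <<s,<<t,e>,<e,<t,<t,<e,s>>>>>>,s>.
[U [[g r] [h R]]] is required to be <<s,<<t,e>,<e,<t,<t,<e,s>>>>>>,s>. U : t cannot yield <<s,<<t,e>,<e,<t,<t,<e,s>>>>>>,s> as functor, so [[g r] [h R]] : <t,<<s,<<t,e>,<e,<t,<t,<e,s>>>>>>,s>>.
[[g r] [h R]] is required to be <t,<<s,<<t,e>,<e,<t,<t,<e,s>>>>>>,s>>. [g r] : t cannot yield <t,<<s,<<t,e>,<e,<t,<t,<e,s>>>>>>,s>> as functor, so [h R] : <t,<t,<<s,<<t,e>,<e,<t,<t,<e,s>>>>>>,s>>>.
[h R] is required to be <t,<t,<<s,<<t,e>,<e,<t,<t,<e,s>>>>>>,s>>>. R : <<s,s>,s> cannot yield <t,<t,<<s,<<t,e>,<e,<t,<t,<e,s>>>>>>,s>>> as functor, so h : <<<s,s>,s>,<t,<t,<<s,<<t,e>,<e,<t,<t,<e,s>>>>>>,s>>>>.

<<<s,s>,s>,<t,<t,<<s,<<t,e>,<e,<t,<t,<e,s>>>>>>,s>>>>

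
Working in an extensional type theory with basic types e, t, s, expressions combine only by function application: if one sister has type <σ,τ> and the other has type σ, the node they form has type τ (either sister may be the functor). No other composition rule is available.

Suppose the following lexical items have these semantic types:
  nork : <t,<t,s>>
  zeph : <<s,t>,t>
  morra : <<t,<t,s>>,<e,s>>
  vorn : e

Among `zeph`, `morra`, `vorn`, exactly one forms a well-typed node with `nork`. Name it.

zeph : <<s,t>,t> — does not combine with nork.
morra — combines: morra : <<t,<t,s>>,<e,s>> takes nork : <t,<t,s>> as argument, giving <e,s>.
vorn : e — does not combine with nork.

morra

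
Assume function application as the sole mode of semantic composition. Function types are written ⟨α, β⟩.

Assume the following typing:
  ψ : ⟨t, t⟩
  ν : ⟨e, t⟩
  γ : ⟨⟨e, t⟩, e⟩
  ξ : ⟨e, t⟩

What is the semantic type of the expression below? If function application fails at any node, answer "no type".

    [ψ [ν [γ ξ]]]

[γ ξ]: functor γ : ⟨⟨e, t⟩, e⟩, argument ξ : ⟨e, t⟩; result e.
[ν [γ ξ]]: functor ν : ⟨e, t⟩, argument [γ ξ] : e; result t.
[ψ [ν [γ ξ]]]: functor ψ : ⟨t, t⟩, argument [ν [γ ξ]] : t; result t.

t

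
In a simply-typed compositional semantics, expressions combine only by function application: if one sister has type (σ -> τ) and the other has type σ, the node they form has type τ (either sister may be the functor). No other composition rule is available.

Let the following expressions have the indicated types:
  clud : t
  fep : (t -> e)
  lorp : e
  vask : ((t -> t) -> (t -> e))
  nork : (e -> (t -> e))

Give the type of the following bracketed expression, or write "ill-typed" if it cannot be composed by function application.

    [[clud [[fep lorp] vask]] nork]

ill-typed

[fep lorp]: (t -> e) and e cannot combine by function application — type clash.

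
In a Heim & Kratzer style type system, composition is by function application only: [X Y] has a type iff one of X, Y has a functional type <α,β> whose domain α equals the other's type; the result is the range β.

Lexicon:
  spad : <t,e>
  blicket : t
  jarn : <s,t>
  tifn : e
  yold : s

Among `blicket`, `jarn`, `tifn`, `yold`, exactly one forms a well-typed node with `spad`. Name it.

blicket — combines: spad : <t,e> takes blicket : t as argument, giving e.
jarn : <s,t> — does not combine with spad.
tifn : e — does not combine with spad.
yold : s — does not combine with spad.

blicket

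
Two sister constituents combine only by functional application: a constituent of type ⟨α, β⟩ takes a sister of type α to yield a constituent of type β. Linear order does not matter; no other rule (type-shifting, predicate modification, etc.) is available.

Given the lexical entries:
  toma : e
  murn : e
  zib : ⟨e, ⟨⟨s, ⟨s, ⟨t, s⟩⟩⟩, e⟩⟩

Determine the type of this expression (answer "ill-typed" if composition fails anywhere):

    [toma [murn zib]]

[murn zib] — zib of type ⟨e, ⟨⟨s, ⟨s, ⟨t, s⟩⟩⟩, e⟩⟩ combines with murn of type e: type ⟨⟨s, ⟨s, ⟨t, s⟩⟩⟩, e⟩.
[toma [murn zib]]: e with ⟨⟨s, ⟨s, ⟨t, s⟩⟩⟩, e⟩ — neither is a function whose domain matches the other; composition fails here.

ill-typed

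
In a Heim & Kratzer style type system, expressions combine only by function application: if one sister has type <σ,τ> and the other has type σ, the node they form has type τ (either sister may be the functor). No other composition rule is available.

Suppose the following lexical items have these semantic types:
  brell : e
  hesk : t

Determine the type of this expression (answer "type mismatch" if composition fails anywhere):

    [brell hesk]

type mismatch

[brell hesk]: e with t — neither is a function whose domain matches the other; composition fails here.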